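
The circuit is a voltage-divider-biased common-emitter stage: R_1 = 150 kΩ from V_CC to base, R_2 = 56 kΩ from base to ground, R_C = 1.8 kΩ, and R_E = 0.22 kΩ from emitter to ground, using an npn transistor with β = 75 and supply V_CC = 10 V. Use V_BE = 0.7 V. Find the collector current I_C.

I_C ≈ 2.6 mA

Thevenize the base divider: V_Th = V_CC·R_2/(R_1+R_2) = 10×56/206 = 2.72 V, R_Th = R_1‖R_2 = 40.8 kΩ.
Base-emitter loop: V_Th = I_B·R_Th + V_BE + (β+1)I_B·R_E, so I_B = (2.72 − 0.7) / (40.8 + 76×0.22) = 0.0351 mA.
I_C = β·I_B = 75×0.0351 = 2.63 mA, and I_E = (β+1)I_B = 2.67 mA.
V_CE = V_CC − I_C·R_C − I_E·R_E = 10 − 2.63×1.8 − 2.67×0.22 = 4.67 V.
V_CE = 4.67 V > 0.2 V confirms active-region operation.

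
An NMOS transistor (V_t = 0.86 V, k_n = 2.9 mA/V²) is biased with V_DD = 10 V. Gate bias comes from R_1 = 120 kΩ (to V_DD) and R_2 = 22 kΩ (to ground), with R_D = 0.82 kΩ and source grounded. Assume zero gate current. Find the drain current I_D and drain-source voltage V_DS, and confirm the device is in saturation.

I_D ≈ 0.69 mA, V_DS ≈ 9.4 V

V_G = V_DD·R_2/(R_1+R_2) = 10×22/142 = 1.55 V. With the source grounded, V_GS = V_G = 1.55 V.
Assume saturation: I_D = (k_n/2)(V_GS − V_t)² = (2.9/2)×(1.55 − 0.86)² = 1.45×0.689² = 0.689 mA.
V_DS = V_DD − I_D·R_D = 10 − 0.689×0.82 = 9.44 V.
Saturation requires V_DS ≥ V_GS − V_t = 0.689 V; 9.44 ≥ 0.689 ✓.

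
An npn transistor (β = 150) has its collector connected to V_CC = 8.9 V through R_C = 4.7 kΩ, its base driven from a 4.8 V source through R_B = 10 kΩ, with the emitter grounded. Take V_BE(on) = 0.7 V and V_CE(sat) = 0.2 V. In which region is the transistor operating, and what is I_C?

Assume active: I_B = (4.8 − 0.7)/10 = 0.41 mA, giving I_C = β·I_B = 61.5 mA.
But then V_CE = 8.9 − 61.5×4.7 = -280 V < V_CE(sat) = 0.2 V — impossible in the active region.
So the transistor is saturated. With V_CE = 0.2 V, I_C = (V_CC − 0.2)/R_C = 8.7/4.7 = 1.85 mA.
Check: β·I_B = 61.5 mA > I_C = 1.85 mA, confirming saturation.

saturation; I_C ≈ 1.9 mA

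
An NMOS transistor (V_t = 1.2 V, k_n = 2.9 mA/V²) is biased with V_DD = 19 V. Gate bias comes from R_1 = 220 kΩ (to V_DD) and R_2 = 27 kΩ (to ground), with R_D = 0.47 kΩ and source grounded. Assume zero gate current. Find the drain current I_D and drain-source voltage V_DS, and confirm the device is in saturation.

I_D ≈ 1.1 mA, V_DS ≈ 18 V

V_G = V_DD·R_2/(R_1+R_2) = 19×27/247 = 2.08 V. With the source grounded, V_GS = V_G = 2.08 V.
Assume saturation: I_D = (k_n/2)(V_GS − V_t)² = (2.9/2)×(2.08 − 1.2)² = 1.45×0.877² = 1.12 mA.
V_DS = V_DD − I_D·R_D = 19 − 1.12×0.47 = 18.5 V.
Saturation requires V_DS ≥ V_GS − V_t = 0.877 V; 18.5 ≥ 0.877 ✓.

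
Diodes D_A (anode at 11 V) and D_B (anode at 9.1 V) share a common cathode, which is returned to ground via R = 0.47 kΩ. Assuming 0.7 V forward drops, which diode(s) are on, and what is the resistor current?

Only D_A conducts; I_R ≈ 22 mA

Assume both conduct. Then node N would need to be at both 11−0.7 = 10.3 V and 9.1−0.7 = 8.4 V, which is impossible.
Assume only D_A conducts: V_N = 11 − 0.7 = 10.3 V, so I_R = 10.3/0.47 = 21.9 mA.
Check D_B: its anode-to-cathode voltage is 9.1 − 10.3 = -1.2 V < 0.7 V, so it is off. The assumption is consistent.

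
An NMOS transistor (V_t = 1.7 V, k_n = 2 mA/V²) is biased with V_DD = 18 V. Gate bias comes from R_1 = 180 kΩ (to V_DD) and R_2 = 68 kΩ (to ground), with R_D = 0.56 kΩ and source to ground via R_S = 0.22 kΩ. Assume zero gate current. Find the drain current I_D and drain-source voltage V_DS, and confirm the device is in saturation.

I_D ≈ 4.8 mA, V_DS ≈ 14 V

V_G = V_DD·R_2/(R_1+R_2) = 18×68/248 = 4.94 V.
Assume saturation: I_D = (k_n/2)(V_GS − V_t)² with V_GS = V_G − I_D·R_S = 4.94 − 0.22·I_D.
Substituting gives 0.0484·I_D² − 2.42·I_D + 10.5 = 0, with roots I_D = 4.77 or 45.3 mA.
The root I_D = 45.3 mA gives V_GS = -5.03 V ≤ V_t, so take I_D = 4.77 mA.
Then V_GS = 3.89 V and V_DS = V_DD − I_D(R_D+R_S) = 18 − 4.77×0.78 = 14.3 V.
Saturation requires V_DS ≥ V_GS − V_t = 2.19 V; 14.3 ≥ 2.19 ✓.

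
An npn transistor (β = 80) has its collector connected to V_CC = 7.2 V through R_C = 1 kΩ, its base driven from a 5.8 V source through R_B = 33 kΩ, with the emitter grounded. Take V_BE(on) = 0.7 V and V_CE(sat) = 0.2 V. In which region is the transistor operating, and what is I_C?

Assume active: I_B = (5.8 − 0.7)/33 = 0.155 mA, giving I_C = β·I_B = 12.4 mA.
But then V_CE = 7.2 − 12.4×1 = -5.16 V < V_CE(sat) = 0.2 V — impossible in the active region.
So the transistor is saturated. With V_CE = 0.2 V, I_C = (V_CC − 0.2)/R_C = 7/1 = 7 mA.
Check: β·I_B = 12.4 mA > I_C = 7 mA, confirming saturation.

saturation; I_C ≈ 7 mA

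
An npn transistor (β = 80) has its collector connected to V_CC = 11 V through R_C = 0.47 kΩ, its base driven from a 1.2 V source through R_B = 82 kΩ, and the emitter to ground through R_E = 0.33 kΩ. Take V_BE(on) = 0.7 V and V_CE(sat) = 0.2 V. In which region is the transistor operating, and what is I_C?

active; I_C ≈ 0.37 mA

Assume active. Base-emitter loop: I_B = (V_BB − V_BE)/(R_B + (β+1)R_E) = (1.2 − 0.7)/(82 + 81×0.33) = 0.0046 mA.
I_C = β·I_B = 80×0.0046 = 0.368 mA.
V_CE = V_CC − I_C·R_C − I_E·R_E = 11 − 0.368×0.47 − 0.372×0.33 = 10.7 V > V_CE(sat), so the active-region assumption holds.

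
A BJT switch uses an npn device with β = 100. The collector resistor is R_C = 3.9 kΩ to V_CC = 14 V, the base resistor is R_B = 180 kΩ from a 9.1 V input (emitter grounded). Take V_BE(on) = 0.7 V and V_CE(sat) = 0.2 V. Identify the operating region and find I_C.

saturation; I_C ≈ 3.5 mA

Assume active: I_B = (9.1 − 0.7)/180 = 0.0467 mA, giving I_C = β·I_B = 4.67 mA.
But then V_CE = 14 − 4.67×3.9 = -4.2 V < V_CE(sat) = 0.2 V — impossible in the active region.
So the transistor is saturated. With V_CE = 0.2 V, I_C = (V_CC − 0.2)/R_C = 13.8/3.9 = 3.54 mA.
Check: β·I_B = 4.67 mA > I_C = 3.54 mA, confirming saturation.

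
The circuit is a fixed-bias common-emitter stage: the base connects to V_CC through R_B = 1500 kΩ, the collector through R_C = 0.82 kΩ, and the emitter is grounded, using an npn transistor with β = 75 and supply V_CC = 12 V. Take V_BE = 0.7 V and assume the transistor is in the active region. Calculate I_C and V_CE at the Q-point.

Base loop: V_CC = I_B·R_B + V_BE, so I_B = (12 − 0.7)/1500 kΩ = 0.00753 mA.
In the active region I_C = β·I_B = 75 × 0.00753 = 0.565 mA.
Collector loop: V_CE = V_CC − I_C·R_C = 12 − 0.565×0.82 = 11.5 V.
Since V_CE = 11.5 V > V_CE(sat) ≈ 0.2 V, the transistor is in the active region as assumed.

I_C ≈ 0.57 mA, V_CE ≈ 12 V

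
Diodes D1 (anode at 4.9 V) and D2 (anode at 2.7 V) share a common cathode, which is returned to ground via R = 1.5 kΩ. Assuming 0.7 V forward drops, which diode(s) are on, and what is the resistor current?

Only D1 conducts; I_R ≈ 2.8 mA

Assume both conduct. Then node N would need to be at both 4.9−0.7 = 4.2 V and 2.7−0.7 = 2 V, which is impossible.
Assume only D1 conducts: V_N = 4.9 − 0.7 = 4.2 V, so I_R = 4.2/1.5 = 2.8 mA.
Check D2: its anode-to-cathode voltage is 2.7 − 4.2 = -1.5 V < 0.7 V, so it is off. The assumption is consistent.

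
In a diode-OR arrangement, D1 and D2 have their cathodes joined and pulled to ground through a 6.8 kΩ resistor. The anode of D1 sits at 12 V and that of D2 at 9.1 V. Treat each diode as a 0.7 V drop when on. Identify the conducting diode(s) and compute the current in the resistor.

Assume both conduct. Then node N would need to be at both 12−0.7 = 11.3 V and 9.1−0.7 = 8.4 V, which is impossible.
Assume only D1 conducts: V_N = 12 − 0.7 = 11.3 V, so I_R = 11.3/6.8 = 1.66 mA.
Check D2: its anode-to-cathode voltage is 9.1 − 11.3 = -2.2 V < 0.7 V, so it is off. The assumption is consistent.

Only D1 conducts; I_R ≈ 1.7 mA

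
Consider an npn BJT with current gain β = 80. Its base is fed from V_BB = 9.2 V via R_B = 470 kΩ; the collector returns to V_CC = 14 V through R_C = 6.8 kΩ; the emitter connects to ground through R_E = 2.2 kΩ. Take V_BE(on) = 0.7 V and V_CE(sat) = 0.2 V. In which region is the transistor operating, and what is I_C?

active; I_C ≈ 1 mA

Assume active. Base-emitter loop: I_B = (V_BB − V_BE)/(R_B + (β+1)R_E) = (9.2 − 0.7)/(470 + 81×2.2) = 0.0131 mA.
I_C = β·I_B = 80×0.0131 = 1.05 mA.
V_CE = V_CC − I_C·R_C − I_E·R_E = 14 − 1.05×6.8 − 1.06×2.2 = 4.53 V > V_CE(sat), so the active-region assumption holds.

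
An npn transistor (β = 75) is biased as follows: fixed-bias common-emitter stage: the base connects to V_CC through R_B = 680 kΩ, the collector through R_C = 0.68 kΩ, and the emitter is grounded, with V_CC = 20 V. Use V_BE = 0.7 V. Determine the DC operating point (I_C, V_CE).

Base loop: V_CC = I_B·R_B + V_BE, so I_B = (20 − 0.7)/680 kΩ = 0.0284 mA.
In the active region I_C = β·I_B = 75 × 0.0284 = 2.13 mA.
Collector loop: V_CE = V_CC − I_C·R_C = 20 − 2.13×0.68 = 18.6 V.
Since V_CE = 18.6 V > V_CE(sat) ≈ 0.2 V, the transistor is in the active region as assumed.

I_C ≈ 2.1 mA, V_CE ≈ 19 V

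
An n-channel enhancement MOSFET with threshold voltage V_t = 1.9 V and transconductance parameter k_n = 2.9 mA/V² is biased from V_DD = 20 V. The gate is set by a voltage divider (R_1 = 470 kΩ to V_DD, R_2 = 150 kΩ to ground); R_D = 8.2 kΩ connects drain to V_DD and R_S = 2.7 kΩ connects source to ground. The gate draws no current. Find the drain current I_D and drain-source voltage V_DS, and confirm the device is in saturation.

V_G = V_DD·R_2/(R_1+R_2) = 20×150/620 = 4.84 V.
Assume saturation: I_D = (k_n/2)(V_GS − V_t)² with V_GS = V_G − I_D·R_S = 4.84 − 2.7·I_D.
Substituting gives 10.6·I_D² − 24·I_D + 12.5 = 0, with roots I_D = 0.811 or 1.46 mA.
The root I_D = 1.46 mA gives V_GS = 0.897 V ≤ V_t, so take I_D = 0.811 mA.
Then V_GS = 2.65 V and V_DS = V_DD − I_D(R_D+R_S) = 20 − 0.811×10.9 = 11.2 V.
Saturation requires V_DS ≥ V_GS − V_t = 0.748 V; 11.2 ≥ 0.748 ✓.

I_D ≈ 0.81 mA, V_DS ≈ 11 V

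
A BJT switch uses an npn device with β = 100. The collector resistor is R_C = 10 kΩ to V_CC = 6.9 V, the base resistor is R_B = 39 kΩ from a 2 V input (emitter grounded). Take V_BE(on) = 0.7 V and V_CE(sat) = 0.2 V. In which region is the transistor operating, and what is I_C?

Assume active: I_B = (2 − 0.7)/39 = 0.0333 mA, giving I_C = β·I_B = 3.33 mA.
But then V_CE = 6.9 − 3.33×10 = -26.4 V < V_CE(sat) = 0.2 V — impossible in the active region.
So the transistor is saturated. With V_CE = 0.2 V, I_C = (V_CC − 0.2)/R_C = 6.7/10 = 0.67 mA.
Check: β·I_B = 3.33 mA > I_C = 0.67 mA, confirming saturation.

saturation; I_C ≈ 0.67 mA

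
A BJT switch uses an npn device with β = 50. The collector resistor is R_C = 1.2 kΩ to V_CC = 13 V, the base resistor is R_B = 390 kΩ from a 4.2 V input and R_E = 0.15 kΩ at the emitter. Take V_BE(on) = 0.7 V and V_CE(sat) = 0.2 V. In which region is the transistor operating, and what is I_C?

Assume active. Base-emitter loop: I_B = (V_BB − V_BE)/(R_B + (β+1)R_E) = (4.2 − 0.7)/(390 + 51×0.15) = 0.0088 mA.
I_C = β·I_B = 50×0.0088 = 0.44 mA.
V_CE = V_CC − I_C·R_C − I_E·R_E = 13 − 0.44×1.2 − 0.449×0.15 = 12.4 V > V_CE(sat), so the active-region assumption holds.

active; I_C ≈ 0.44 mA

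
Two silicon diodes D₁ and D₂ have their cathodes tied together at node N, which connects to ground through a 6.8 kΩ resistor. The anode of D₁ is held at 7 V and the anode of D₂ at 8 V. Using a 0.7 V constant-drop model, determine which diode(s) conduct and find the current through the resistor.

Assume both conduct. Then node N would need to be at both 7−0.7 = 6.3 V and 8−0.7 = 7.3 V, which is impossible.
Assume only D₂ conducts: V_N = 8 − 0.7 = 7.3 V, so I_R = 7.3/6.8 = 1.07 mA.
Check D₁: its anode-to-cathode voltage is 7 − 7.3 = -0.3 V < 0.7 V, so it is off. The assumption is consistent.

Only D₂ conducts; I_R ≈ 1.1 mA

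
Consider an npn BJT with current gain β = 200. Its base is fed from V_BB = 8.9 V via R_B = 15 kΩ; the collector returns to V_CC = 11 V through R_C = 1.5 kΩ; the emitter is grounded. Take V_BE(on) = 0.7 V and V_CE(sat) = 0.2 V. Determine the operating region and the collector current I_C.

Assume active: I_B = (8.9 − 0.7)/15 = 0.547 mA, giving I_C = β·I_B = 109 mA.
But then V_CE = 11 − 109×1.5 = -153 V < V_CE(sat) = 0.2 V — impossible in the active region.
So the transistor is saturated. With V_CE = 0.2 V, I_C = (V_CC − 0.2)/R_C = 10.8/1.5 = 7.2 mA.
Check: β·I_B = 109 mA > I_C = 7.2 mA, confirming saturation.

saturation; I_C ≈ 7.2 mA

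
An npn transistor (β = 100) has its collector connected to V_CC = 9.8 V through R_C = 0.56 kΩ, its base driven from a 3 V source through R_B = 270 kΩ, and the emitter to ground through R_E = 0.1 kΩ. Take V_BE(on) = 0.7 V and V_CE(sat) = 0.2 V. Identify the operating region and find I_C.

Assume active. Base-emitter loop: I_B = (V_BB − V_BE)/(R_B + (β+1)R_E) = (3 − 0.7)/(270 + 101×0.1) = 0.00821 mA.
I_C = β·I_B = 100×0.00821 = 0.821 mA.
V_CE = V_CC − I_C·R_C − I_E·R_E = 9.8 − 0.821×0.56 − 0.829×0.1 = 9.26 V > V_CE(sat), so the active-region assumption holds.

active; I_C ≈ 0.82 mA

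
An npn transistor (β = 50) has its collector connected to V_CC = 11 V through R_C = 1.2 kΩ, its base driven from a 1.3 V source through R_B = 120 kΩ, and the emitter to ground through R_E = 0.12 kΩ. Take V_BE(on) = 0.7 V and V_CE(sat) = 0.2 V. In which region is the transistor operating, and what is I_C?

active; I_C ≈ 0.24 mA

Assume active. Base-emitter loop: I_B = (V_BB − V_BE)/(R_B + (β+1)R_E) = (1.3 − 0.7)/(120 + 51×0.12) = 0.00476 mA.
I_C = β·I_B = 50×0.00476 = 0.238 mA.
V_CE = V_CC − I_C·R_C − I_E·R_E = 11 − 0.238×1.2 − 0.243×0.12 = 10.7 V > V_CE(sat), so the active-region assumption holds.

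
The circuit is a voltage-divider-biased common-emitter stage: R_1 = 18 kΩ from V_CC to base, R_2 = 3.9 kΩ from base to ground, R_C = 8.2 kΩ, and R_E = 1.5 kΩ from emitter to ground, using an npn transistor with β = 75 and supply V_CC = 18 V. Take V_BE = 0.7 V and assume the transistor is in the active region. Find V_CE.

V_CE ≈ 2.4 V

Thevenize the base divider: V_Th = V_CC·R_2/(R_1+R_2) = 18×3.9/21.9 = 3.21 V, R_Th = R_1‖R_2 = 3.21 kΩ.
Base-emitter loop: V_Th = I_B·R_Th + V_BE + (β+1)I_B·R_E, so I_B = (3.21 − 0.7) / (3.21 + 76×1.5) = 0.0214 mA.
I_C = β·I_B = 75×0.0214 = 1.6 mA, and I_E = (β+1)I_B = 1.62 mA.
V_CE = V_CC − I_C·R_C − I_E·R_E = 18 − 1.6×8.2 − 1.62×1.5 = 2.42 V.
V_CE = 2.42 V > 0.2 V confirms active-region operation.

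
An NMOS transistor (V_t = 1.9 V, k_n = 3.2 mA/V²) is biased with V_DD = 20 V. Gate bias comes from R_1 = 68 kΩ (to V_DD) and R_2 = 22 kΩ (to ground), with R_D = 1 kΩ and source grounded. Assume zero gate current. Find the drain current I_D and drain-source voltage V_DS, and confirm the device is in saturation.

I_D ≈ 14 mA, V_DS ≈ 5.7 V

V_G = V_DD·R_2/(R_1+R_2) = 20×22/90 = 4.89 V. With the source grounded, V_GS = V_G = 4.89 V.
Assume saturation: I_D = (k_n/2)(V_GS − V_t)² = (3.2/2)×(4.89 − 1.9)² = 1.6×2.99² = 14.3 mA.
V_DS = V_DD − I_D·R_D = 20 − 14.3×1 = 5.71 V.
Saturation requires V_DS ≥ V_GS − V_t = 2.99 V; 5.71 ≥ 2.99 ✓.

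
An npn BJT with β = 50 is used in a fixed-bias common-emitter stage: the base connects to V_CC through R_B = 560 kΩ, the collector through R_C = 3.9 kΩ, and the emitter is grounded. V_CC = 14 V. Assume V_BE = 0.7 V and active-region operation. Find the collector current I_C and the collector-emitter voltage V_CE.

Base loop: V_CC = I_B·R_B + V_BE, so I_B = (14 − 0.7)/560 kΩ = 0.0238 mA.
In the active region I_C = β·I_B = 50 × 0.0238 = 1.19 mA.
Collector loop: V_CE = V_CC − I_C·R_C = 14 − 1.19×3.9 = 9.37 V.
Since V_CE = 9.37 V > V_CE(sat) ≈ 0.2 V, the transistor is in the active region as assumed.

I_C ≈ 1.2 mA, V_CE ≈ 9.4 V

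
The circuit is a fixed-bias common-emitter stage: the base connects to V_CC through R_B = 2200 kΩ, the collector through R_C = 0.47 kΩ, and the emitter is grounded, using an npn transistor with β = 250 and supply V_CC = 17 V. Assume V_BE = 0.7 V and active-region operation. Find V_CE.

V_CE ≈ 16 V

Base loop: V_CC = I_B·R_B + V_BE, so I_B = (17 − 0.7)/2200 kΩ = 0.00741 mA.
In the active region I_C = β·I_B = 250 × 0.00741 = 1.85 mA.
Collector loop: V_CE = V_CC − I_C·R_C = 17 − 1.85×0.47 = 16.1 V.
Since V_CE = 16.1 V > V_CE(sat) ≈ 0.2 V, the transistor is in the active region as assumed.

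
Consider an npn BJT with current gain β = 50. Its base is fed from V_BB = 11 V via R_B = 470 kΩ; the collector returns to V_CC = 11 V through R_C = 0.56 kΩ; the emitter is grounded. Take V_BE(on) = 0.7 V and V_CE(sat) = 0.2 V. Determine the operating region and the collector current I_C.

Assume active. Base-emitter loop: I_B = (V_BB − V_BE)/R_B = (11 − 0.7)/470 = 0.0219 mA.
I_C = β·I_B = 50×0.0219 = 1.1 mA.
V_CE = V_CC − I_C·R_C = 11 − 1.1×0.56 = 10.4 V > V_CE(sat), so the active-region assumption holds.

active; I_C ≈ 1.1 mA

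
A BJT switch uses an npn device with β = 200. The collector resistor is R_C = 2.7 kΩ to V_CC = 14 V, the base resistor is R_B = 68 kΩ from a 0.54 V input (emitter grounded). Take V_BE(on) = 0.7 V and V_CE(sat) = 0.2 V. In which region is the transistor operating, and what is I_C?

cutoff; I_C ≈ 0

V_BB = 0.54 V ≤ V_BE(on) = 0.7 V, so the base-emitter junction is not forward biased.
The transistor is in cutoff: I_B = I_C = 0.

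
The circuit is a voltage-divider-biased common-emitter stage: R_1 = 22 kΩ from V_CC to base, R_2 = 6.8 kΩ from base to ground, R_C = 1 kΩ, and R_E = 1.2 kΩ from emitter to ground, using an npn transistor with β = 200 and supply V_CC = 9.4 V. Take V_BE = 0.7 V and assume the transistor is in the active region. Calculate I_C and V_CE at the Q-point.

Thevenize the base divider: V_Th = V_CC·R_2/(R_1+R_2) = 9.4×6.8/28.8 = 2.22 V, R_Th = R_1‖R_2 = 5.19 kΩ.
Base-emitter loop: V_Th = I_B·R_Th + V_BE + (β+1)I_B·R_E, so I_B = (2.22 − 0.7) / (5.19 + 201×1.2) = 0.00617 mA.
I_C = β·I_B = 200×0.00617 = 1.23 mA, and I_E = (β+1)I_B = 1.24 mA.
V_CE = V_CC − I_C·R_C − I_E·R_E = 9.4 − 1.23×1 − 1.24×1.2 = 6.68 V.
V_CE = 6.68 V > 0.2 V confirms active-region operation.

I_C ≈ 1.2 mA, V_CE ≈ 6.7 V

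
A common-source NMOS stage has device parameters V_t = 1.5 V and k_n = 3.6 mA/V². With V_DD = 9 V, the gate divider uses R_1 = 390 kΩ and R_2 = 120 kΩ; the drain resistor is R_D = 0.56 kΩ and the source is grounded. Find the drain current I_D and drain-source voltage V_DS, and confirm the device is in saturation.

I_D ≈ 0.69 mA, V_DS ≈ 8.6 V

V_G = V_DD·R_2/(R_1+R_2) = 9×120/510 = 2.12 V. With the source grounded, V_GS = V_G = 2.12 V.
Assume saturation: I_D = (k_n/2)(V_GS − V_t)² = (3.6/2)×(2.12 − 1.5)² = 1.8×0.618² = 0.687 mA.
V_DS = V_DD − I_D·R_D = 9 − 0.687×0.56 = 8.62 V.
Saturation requires V_DS ≥ V_GS − V_t = 0.618 V; 8.62 ≥ 0.618 ✓.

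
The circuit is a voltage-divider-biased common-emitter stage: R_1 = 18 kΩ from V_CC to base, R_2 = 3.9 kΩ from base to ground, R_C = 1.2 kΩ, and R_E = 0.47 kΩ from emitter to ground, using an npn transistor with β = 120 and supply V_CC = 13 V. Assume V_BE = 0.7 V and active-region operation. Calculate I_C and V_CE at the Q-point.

Thevenize the base divider: V_Th = V_CC·R_2/(R_1+R_2) = 13×3.9/21.9 = 2.32 V, R_Th = R_1‖R_2 = 3.21 kΩ.
Base-emitter loop: V_Th = I_B·R_Th + V_BE + (β+1)I_B·R_E, so I_B = (2.32 − 0.7) / (3.21 + 121×0.47) = 0.0269 mA.
I_C = β·I_B = 120×0.0269 = 3.23 mA, and I_E = (β+1)I_B = 3.25 mA.
V_CE = V_CC − I_C·R_C − I_E·R_E = 13 − 3.23×1.2 − 3.25×0.47 = 7.6 V.
V_CE = 7.6 V > 0.2 V confirms active-region operation.

I_C ≈ 3.2 mA, V_CE ≈ 7.6 V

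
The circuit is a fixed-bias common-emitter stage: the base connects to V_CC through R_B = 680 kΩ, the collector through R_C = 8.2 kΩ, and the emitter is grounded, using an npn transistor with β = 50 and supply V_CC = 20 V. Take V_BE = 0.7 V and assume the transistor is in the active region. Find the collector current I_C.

Base loop: V_CC = I_B·R_B + V_BE, so I_B = (20 − 0.7)/680 kΩ = 0.0284 mA.
In the active region I_C = β·I_B = 50 × 0.0284 = 1.42 mA.
Collector loop: V_CE = V_CC − I_C·R_C = 20 − 1.42×8.2 = 8.36 V.
Since V_CE = 8.36 V > V_CE(sat) ≈ 0.2 V, the transistor is in the active region as assumed.

I_C ≈ 1.4 mA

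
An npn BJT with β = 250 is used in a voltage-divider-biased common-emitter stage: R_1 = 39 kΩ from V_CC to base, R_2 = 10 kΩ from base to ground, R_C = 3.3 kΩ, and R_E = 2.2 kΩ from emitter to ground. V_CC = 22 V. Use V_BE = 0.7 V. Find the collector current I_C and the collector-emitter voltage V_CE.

Thevenize the base divider: V_Th = V_CC·R_2/(R_1+R_2) = 22×10/49 = 4.49 V, R_Th = R_1‖R_2 = 7.96 kΩ.
Base-emitter loop: V_Th = I_B·R_Th + V_BE + (β+1)I_B·R_E, so I_B = (4.49 − 0.7) / (7.96 + 251×2.2) = 0.00677 mA.
I_C = β·I_B = 250×0.00677 = 1.69 mA, and I_E = (β+1)I_B = 1.7 mA.
V_CE = V_CC − I_C·R_C − I_E·R_E = 22 − 1.69×3.3 − 1.7×2.2 = 12.7 V.
V_CE = 12.7 V > 0.2 V confirms active-region operation.

I_C ≈ 1.7 mA, V_CE ≈ 13 V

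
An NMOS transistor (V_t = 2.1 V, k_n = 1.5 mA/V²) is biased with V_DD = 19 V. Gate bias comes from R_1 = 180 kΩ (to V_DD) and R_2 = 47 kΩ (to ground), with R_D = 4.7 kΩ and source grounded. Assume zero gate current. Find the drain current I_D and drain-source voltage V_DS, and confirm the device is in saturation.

I_D ≈ 2.5 mA, V_DS ≈ 7.1 V

V_G = V_DD·R_2/(R_1+R_2) = 19×47/227 = 3.93 V. With the source grounded, V_GS = V_G = 3.93 V.
Assume saturation: I_D = (k_n/2)(V_GS − V_t)² = (1.5/2)×(3.93 − 2.1)² = 0.75×1.83² = 2.52 mA.
V_DS = V_DD − I_D·R_D = 19 − 2.52×4.7 = 7.14 V.
Saturation requires V_DS ≥ V_GS − V_t = 1.83 V; 7.14 ≥ 1.83 ✓.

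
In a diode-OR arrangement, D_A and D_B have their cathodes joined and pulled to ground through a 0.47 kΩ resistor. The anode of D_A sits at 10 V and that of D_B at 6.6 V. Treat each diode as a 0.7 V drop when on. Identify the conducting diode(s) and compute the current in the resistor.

Assume both conduct. Then node N would need to be at both 10−0.7 = 9.3 V and 6.6−0.7 = 5.9 V, which is impossible.
Assume only D_A conducts: V_N = 10 − 0.7 = 9.3 V, so I_R = 9.3/0.47 = 19.8 mA.
Check D_B: its anode-to-cathode voltage is 6.6 − 9.3 = -2.7 V < 0.7 V, so it is off. The assumption is consistent.

Only D_A conducts; I_R ≈ 20 mA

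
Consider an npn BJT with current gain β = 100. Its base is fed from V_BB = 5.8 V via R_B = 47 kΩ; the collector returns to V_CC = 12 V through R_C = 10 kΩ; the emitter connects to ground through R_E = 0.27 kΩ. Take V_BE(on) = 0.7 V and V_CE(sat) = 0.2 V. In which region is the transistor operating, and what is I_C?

Assume active: I_B = (5.8 − 0.7)/(47 + 101×0.27) = 0.0687 mA, I_C = β·I_B = 6.87 mA.
Then V_CE = 12 − 6.87×10 − 6.94×0.27 = -58.5 V < 0.2 V — the active assumption fails.
Re-solve with V_CE = 0.2 V. KCL at the emitter: V_E/R_E = (V_BB−0.7−V_E)/R_B + (V_CC−0.2−V_E)/R_C, giving V_E = 0.337 V.
I_C = (V_CC − 0.2 − V_E)/R_C = (11.8 − 0.337)/10 = 1.15 mA.
Check: I_B = (5.1 − 0.337)/47 = 0.101 mA, and β·I_B = 10.1 mA > I_C, confirming saturation.

saturation; I_C ≈ 1.1 mA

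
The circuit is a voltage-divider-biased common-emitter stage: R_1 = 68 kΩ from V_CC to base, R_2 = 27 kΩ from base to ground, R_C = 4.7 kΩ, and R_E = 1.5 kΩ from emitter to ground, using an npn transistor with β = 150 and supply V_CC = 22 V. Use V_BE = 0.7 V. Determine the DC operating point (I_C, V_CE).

I_C ≈ 3.4 mA, V_CE ≈ 0.96 V

Thevenize the base divider: V_Th = V_CC·R_2/(R_1+R_2) = 22×27/95 = 6.25 V, R_Th = R_1‖R_2 = 19.3 kΩ.
Base-emitter loop: V_Th = I_B·R_Th + V_BE + (β+1)I_B·R_E, so I_B = (6.25 − 0.7) / (19.3 + 151×1.5) = 0.0226 mA.
I_C = β·I_B = 150×0.0226 = 3.39 mA, and I_E = (β+1)I_B = 3.41 mA.
V_CE = V_CC − I_C·R_C − I_E·R_E = 22 − 3.39×4.7 − 3.41×1.5 = 0.96 V.
V_CE = 0.96 V > 0.2 V confirms active-region operation.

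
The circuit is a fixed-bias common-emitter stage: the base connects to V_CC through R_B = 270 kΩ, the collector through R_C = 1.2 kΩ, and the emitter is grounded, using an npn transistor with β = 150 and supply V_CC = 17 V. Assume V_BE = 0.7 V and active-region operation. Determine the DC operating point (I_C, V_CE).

I_C ≈ 9.1 mA, V_CE ≈ 6.1 V

Base loop: V_CC = I_B·R_B + V_BE, so I_B = (17 − 0.7)/270 kΩ = 0.0604 mA.
In the active region I_C = β·I_B = 150 × 0.0604 = 9.06 mA.
Collector loop: V_CE = V_CC − I_C·R_C = 17 − 9.06×1.2 = 6.13 V.
Since V_CE = 6.13 V > V_CE(sat) ≈ 0.2 V, the transistor is in the active region as assumed.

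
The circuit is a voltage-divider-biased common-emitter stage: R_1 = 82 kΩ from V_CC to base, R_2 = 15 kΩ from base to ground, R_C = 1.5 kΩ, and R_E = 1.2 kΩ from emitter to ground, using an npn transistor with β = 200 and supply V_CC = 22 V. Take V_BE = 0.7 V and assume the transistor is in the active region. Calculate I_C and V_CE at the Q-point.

Thevenize the base divider: V_Th = V_CC·R_2/(R_1+R_2) = 22×15/97 = 3.4 V, R_Th = R_1‖R_2 = 12.7 kΩ.
Base-emitter loop: V_Th = I_B·R_Th + V_BE + (β+1)I_B·R_E, so I_B = (3.4 − 0.7) / (12.7 + 201×1.2) = 0.0106 mA.
I_C = β·I_B = 200×0.0106 = 2.13 mA, and I_E = (β+1)I_B = 2.14 mA.
V_CE = V_CC − I_C·R_C − I_E·R_E = 22 − 2.13×1.5 − 2.14×1.2 = 16.2 V.
V_CE = 16.2 V > 0.2 V confirms active-region operation.

I_C ≈ 2.1 mA, V_CE ≈ 16 V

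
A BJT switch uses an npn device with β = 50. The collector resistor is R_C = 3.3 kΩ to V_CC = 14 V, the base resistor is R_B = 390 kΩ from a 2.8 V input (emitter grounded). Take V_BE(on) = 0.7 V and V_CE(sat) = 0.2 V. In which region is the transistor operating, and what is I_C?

Assume active. Base-emitter loop: I_B = (V_BB − V_BE)/R_B = (2.8 − 0.7)/390 = 0.00538 mA.
I_C = β·I_B = 50×0.00538 = 0.269 mA.
V_CE = V_CC − I_C·R_C = 14 − 0.269×3.3 = 13.1 V > V_CE(sat), so the active-region assumption holds.

active; I_C ≈ 0.27 mA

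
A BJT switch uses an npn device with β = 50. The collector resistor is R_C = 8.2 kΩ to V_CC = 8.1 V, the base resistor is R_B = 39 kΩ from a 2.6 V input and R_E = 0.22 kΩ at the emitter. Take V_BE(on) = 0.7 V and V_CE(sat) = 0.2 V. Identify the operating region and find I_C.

Assume active: I_B = (2.6 − 0.7)/(39 + 51×0.22) = 0.0378 mA, I_C = β·I_B = 1.89 mA.
Then V_CE = 8.1 − 1.89×8.2 − 1.93×0.22 = -7.84 V < 0.2 V — the active assumption fails.
Re-solve with V_CE = 0.2 V. KCL at the emitter: V_E/R_E = (V_BB−0.7−V_E)/R_B + (V_CC−0.2−V_E)/R_C, giving V_E = 0.216 V.
I_C = (V_CC − 0.2 − V_E)/R_C = (7.9 − 0.216)/8.2 = 0.937 mA.
Check: I_B = (1.9 − 0.216)/39 = 0.0432 mA, and β·I_B = 2.16 mA > I_C, confirming saturation.

saturation; I_C ≈ 0.94 mA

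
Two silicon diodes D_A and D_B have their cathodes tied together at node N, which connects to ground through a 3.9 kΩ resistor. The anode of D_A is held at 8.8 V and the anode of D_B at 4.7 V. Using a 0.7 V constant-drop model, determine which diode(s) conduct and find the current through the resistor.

Only D_A conducts; I_R ≈ 2.1 mA

Assume both conduct. Then node N would need to be at both 8.8−0.7 = 8.1 V and 4.7−0.7 = 4 V, which is impossible.
Assume only D_A conducts: V_N = 8.8 − 0.7 = 8.1 V, so I_R = 8.1/3.9 = 2.08 mA.
Check D_B: its anode-to-cathode voltage is 4.7 − 8.1 = -3.4 V < 0.7 V, so it is off. The assumption is consistent.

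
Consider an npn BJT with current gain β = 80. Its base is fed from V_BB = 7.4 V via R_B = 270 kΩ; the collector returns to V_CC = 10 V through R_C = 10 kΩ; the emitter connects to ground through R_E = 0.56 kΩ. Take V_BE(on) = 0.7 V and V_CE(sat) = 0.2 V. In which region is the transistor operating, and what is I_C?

Assume active: I_B = (7.4 − 0.7)/(270 + 81×0.56) = 0.0212 mA, I_C = β·I_B = 1.7 mA.
Then V_CE = 10 − 1.7×10 − 1.72×0.56 = -7.96 V < 0.2 V — the active assumption fails.
Re-solve with V_CE = 0.2 V. KCL at the emitter: V_E/R_E = (V_BB−0.7−V_E)/R_B + (V_CC−0.2−V_E)/R_C, giving V_E = 0.532 V.
I_C = (V_CC − 0.2 − V_E)/R_C = (9.8 − 0.532)/10 = 0.927 mA.
Check: I_B = (6.7 − 0.532)/270 = 0.0228 mA, and β·I_B = 1.83 mA > I_C, confirming saturation.

saturation; I_C ≈ 0.93 mA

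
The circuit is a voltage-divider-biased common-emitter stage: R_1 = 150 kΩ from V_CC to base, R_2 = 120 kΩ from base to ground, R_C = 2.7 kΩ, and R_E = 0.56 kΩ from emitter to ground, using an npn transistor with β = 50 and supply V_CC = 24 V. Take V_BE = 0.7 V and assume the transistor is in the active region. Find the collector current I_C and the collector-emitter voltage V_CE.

I_C ≈ 5.2 mA, V_CE ≈ 6.9 V

Thevenize the base divider: V_Th = V_CC·R_2/(R_1+R_2) = 24×120/270 = 10.7 V, R_Th = R_1‖R_2 = 66.7 kΩ.
Base-emitter loop: V_Th = I_B·R_Th + V_BE + (β+1)I_B·R_E, so I_B = (10.7 − 0.7) / (66.7 + 51×0.56) = 0.105 mA.
I_C = β·I_B = 50×0.105 = 5.23 mA, and I_E = (β+1)I_B = 5.34 mA.
V_CE = V_CC − I_C·R_C − I_E·R_E = 24 − 5.23×2.7 − 5.34×0.56 = 6.88 V.
V_CE = 6.88 V > 0.2 V confirms active-region operation.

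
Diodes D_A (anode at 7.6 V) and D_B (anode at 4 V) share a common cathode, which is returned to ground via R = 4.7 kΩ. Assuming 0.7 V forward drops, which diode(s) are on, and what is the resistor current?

Only D_A conducts; I_R ≈ 1.5 mA

Assume both conduct. Then node N would need to be at both 7.6−0.7 = 6.9 V and 4−0.7 = 3.3 V, which is impossible.
Assume only D_A conducts: V_N = 7.6 − 0.7 = 6.9 V, so I_R = 6.9/4.7 = 1.47 mA.
Check D_B: its anode-to-cathode voltage is 4 − 6.9 = -2.9 V < 0.7 V, so it is off. The assumption is consistent.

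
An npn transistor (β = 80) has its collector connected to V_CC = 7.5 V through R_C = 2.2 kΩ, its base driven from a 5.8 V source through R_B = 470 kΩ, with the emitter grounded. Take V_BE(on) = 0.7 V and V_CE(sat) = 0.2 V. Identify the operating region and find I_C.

active; I_C ≈ 0.87 mA

Assume active. Base-emitter loop: I_B = (V_BB − V_BE)/R_B = (5.8 − 0.7)/470 = 0.0109 mA.
I_C = β·I_B = 80×0.0109 = 0.868 mA.
V_CE = V_CC − I_C·R_C = 7.5 − 0.868×2.2 = 5.59 V > V_CE(sat), so the active-region assumption holds.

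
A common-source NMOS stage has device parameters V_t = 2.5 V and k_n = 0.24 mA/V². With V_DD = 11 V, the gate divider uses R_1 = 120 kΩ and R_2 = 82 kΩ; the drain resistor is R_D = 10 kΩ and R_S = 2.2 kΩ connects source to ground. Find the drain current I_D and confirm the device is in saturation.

V_G = V_DD·R_2/(R_1+R_2) = 11×82/202 = 4.47 V.
Assume saturation: I_D = (k_n/2)(V_GS − V_t)² with V_GS = V_G − I_D·R_S = 4.47 − 2.2·I_D.
Substituting gives 0.581·I_D² − 2.04·I_D + 0.464 = 0, with roots I_D = 0.245 or 3.26 mA.
The root I_D = 3.26 mA gives V_GS = -2.72 V ≤ V_t, so take I_D = 0.245 mA.
Then V_GS = 3.93 V and V_DS = V_DD − I_D(R_D+R_S) = 11 − 0.245×12.2 = 8.02 V.
Saturation requires V_DS ≥ V_GS − V_t = 1.43 V; 8.02 ≥ 1.43 ✓.

I_D ≈ 0.24 mA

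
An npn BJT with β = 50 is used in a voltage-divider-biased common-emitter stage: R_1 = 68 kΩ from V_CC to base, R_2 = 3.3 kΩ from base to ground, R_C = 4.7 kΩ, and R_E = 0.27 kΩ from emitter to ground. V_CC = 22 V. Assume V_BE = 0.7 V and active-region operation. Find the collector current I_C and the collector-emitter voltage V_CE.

Thevenize the base divider: V_Th = V_CC·R_2/(R_1+R_2) = 22×3.3/71.3 = 1.02 V, R_Th = R_1‖R_2 = 3.15 kΩ.
Base-emitter loop: V_Th = I_B·R_Th + V_BE + (β+1)I_B·R_E, so I_B = (1.02 − 0.7) / (3.15 + 51×0.27) = 0.0188 mA.
I_C = β·I_B = 50×0.0188 = 0.941 mA, and I_E = (β+1)I_B = 0.959 mA.
V_CE = V_CC − I_C·R_C − I_E·R_E = 22 − 0.941×4.7 − 0.959×0.27 = 17.3 V.
V_CE = 17.3 V > 0.2 V confirms active-region operation.

I_C ≈ 0.94 mA, V_CE ≈ 17 V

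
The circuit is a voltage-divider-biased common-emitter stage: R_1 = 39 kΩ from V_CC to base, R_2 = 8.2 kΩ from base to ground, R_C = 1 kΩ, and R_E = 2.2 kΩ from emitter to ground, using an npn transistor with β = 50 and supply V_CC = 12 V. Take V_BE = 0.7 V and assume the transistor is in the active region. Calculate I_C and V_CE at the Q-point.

Thevenize the base divider: V_Th = V_CC·R_2/(R_1+R_2) = 12×8.2/47.2 = 2.08 V, R_Th = R_1‖R_2 = 6.78 kΩ.
Base-emitter loop: V_Th = I_B·R_Th + V_BE + (β+1)I_B·R_E, so I_B = (2.08 − 0.7) / (6.78 + 51×2.2) = 0.0116 mA.
I_C = β·I_B = 50×0.0116 = 0.582 mA, and I_E = (β+1)I_B = 0.594 mA.
V_CE = V_CC − I_C·R_C − I_E·R_E = 12 − 0.582×1 − 0.594×2.2 = 10.1 V.
V_CE = 10.1 V > 0.2 V confirms active-region operation.

I_C ≈ 0.58 mA, V_CE ≈ 10 V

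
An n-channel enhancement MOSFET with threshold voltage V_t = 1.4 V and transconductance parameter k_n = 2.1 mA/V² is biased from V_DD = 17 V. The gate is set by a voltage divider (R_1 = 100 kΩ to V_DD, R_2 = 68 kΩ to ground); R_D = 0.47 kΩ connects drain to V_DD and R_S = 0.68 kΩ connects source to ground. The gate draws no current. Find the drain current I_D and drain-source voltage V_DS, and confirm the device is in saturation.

V_G = V_DD·R_2/(R_1+R_2) = 17×68/168 = 6.88 V.
Assume saturation: I_D = (k_n/2)(V_GS − V_t)² with V_GS = V_G − I_D·R_S = 6.88 − 0.68·I_D.
Substituting gives 0.486·I_D² − 8.83·I_D + 31.5 = 0, with roots I_D = 4.89 or 13.3 mA.
The root I_D = 13.3 mA gives V_GS = -2.16 V ≤ V_t, so take I_D = 4.89 mA.
Then V_GS = 3.56 V and V_DS = V_DD − I_D(R_D+R_S) = 17 − 4.89×1.15 = 11.4 V.
Saturation requires V_DS ≥ V_GS − V_t = 2.16 V; 11.4 ≥ 2.16 ✓.

I_D ≈ 4.9 mA, V_DS ≈ 11 V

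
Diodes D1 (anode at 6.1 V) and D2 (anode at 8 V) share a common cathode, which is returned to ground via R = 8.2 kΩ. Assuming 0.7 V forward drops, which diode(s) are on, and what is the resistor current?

Only D2 conducts; I_R ≈ 0.89 mA

Assume both conduct. Then node N would need to be at both 6.1−0.7 = 5.4 V and 8−0.7 = 7.3 V, which is impossible.
Assume only D2 conducts: V_N = 8 − 0.7 = 7.3 V, so I_R = 7.3/8.2 = 0.89 mA.
Check D1: its anode-to-cathode voltage is 6.1 − 7.3 = -1.2 V < 0.7 V, so it is off. The assumption is consistent.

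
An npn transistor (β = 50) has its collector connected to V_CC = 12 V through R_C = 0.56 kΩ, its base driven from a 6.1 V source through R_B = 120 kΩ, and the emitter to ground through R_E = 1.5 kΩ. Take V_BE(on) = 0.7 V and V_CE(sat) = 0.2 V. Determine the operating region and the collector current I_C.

active; I_C ≈ 1.4 mA

Assume active. Base-emitter loop: I_B = (V_BB − V_BE)/(R_B + (β+1)R_E) = (6.1 − 0.7)/(120 + 51×1.5) = 0.0275 mA.
I_C = β·I_B = 50×0.0275 = 1.37 mA.
V_CE = V_CC − I_C·R_C − I_E·R_E = 12 − 1.37×0.56 − 1.4×1.5 = 9.13 V > V_CE(sat), so the active-region assumption holds.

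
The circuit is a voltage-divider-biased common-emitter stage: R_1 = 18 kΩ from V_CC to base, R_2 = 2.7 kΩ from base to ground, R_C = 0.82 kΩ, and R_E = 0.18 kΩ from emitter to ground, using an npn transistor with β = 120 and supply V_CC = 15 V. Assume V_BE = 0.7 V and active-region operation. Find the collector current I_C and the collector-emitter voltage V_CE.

I_C ≈ 6.2 mA, V_CE ≈ 8.7 V

Thevenize the base divider: V_Th = V_CC·R_2/(R_1+R_2) = 15×2.7/20.7 = 1.96 V, R_Th = R_1‖R_2 = 2.35 kΩ.
Base-emitter loop: V_Th = I_B·R_Th + V_BE + (β+1)I_B·R_E, so I_B = (1.96 − 0.7) / (2.35 + 121×0.18) = 0.0521 mA.
I_C = β·I_B = 120×0.0521 = 6.25 mA, and I_E = (β+1)I_B = 6.3 mA.
V_CE = V_CC − I_C·R_C − I_E·R_E = 15 − 6.25×0.82 − 6.3×0.18 = 8.74 V.
V_CE = 8.74 V > 0.2 V confirms active-region operation.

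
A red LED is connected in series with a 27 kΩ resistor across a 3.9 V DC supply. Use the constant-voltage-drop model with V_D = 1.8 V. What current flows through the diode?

I ≈ 0.078 mA

KVL around the loop: 3.9 = V_D + I·R = 1.8 + I × 27 kΩ.
So I = (3.9 − 1.8) / 27 kΩ = 2.1 / 27 = 0.0778 mA.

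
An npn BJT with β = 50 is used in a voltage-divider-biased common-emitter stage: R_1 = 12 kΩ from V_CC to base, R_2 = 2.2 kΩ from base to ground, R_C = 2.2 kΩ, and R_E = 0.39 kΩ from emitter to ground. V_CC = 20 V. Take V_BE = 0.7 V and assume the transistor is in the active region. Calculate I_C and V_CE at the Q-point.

I_C ≈ 5.5 mA, V_CE ≈ 5.7 V

Thevenize the base divider: V_Th = V_CC·R_2/(R_1+R_2) = 20×2.2/14.2 = 3.1 V, R_Th = R_1‖R_2 = 1.86 kΩ.
Base-emitter loop: V_Th = I_B·R_Th + V_BE + (β+1)I_B·R_E, so I_B = (3.1 − 0.7) / (1.86 + 51×0.39) = 0.11 mA.
I_C = β·I_B = 50×0.11 = 5.51 mA, and I_E = (β+1)I_B = 5.62 mA.
V_CE = V_CC − I_C·R_C − I_E·R_E = 20 − 5.51×2.2 − 5.62×0.39 = 5.68 V.
V_CE = 5.68 V > 0.2 V confirms active-region operation.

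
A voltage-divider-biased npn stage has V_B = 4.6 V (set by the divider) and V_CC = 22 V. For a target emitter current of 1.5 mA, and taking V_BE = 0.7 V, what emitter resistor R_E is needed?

V_E = V_B − V_BE = 4.6 − 0.7 = 3.9 V.
R_E = V_E / I_E = 3.9 / 1.5 = 2.6 kΩ.

R_E ≈ 2.6 kΩ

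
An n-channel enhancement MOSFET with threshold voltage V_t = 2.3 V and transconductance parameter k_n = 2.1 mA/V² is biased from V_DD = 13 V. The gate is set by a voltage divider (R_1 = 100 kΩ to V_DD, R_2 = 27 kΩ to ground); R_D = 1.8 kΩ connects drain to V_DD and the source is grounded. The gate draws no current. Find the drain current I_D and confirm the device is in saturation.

I_D ≈ 0.23 mA

V_G = V_DD·R_2/(R_1+R_2) = 13×27/127 = 2.76 V. With the source grounded, V_GS = V_G = 2.76 V.
Assume saturation: I_D = (k_n/2)(V_GS − V_t)² = (2.1/2)×(2.76 − 2.3)² = 1.05×0.464² = 0.226 mA.
V_DS = V_DD − I_D·R_D = 13 − 0.226×1.8 = 12.6 V.
Saturation requires V_DS ≥ V_GS − V_t = 0.464 V; 12.6 ≥ 0.464 ✓.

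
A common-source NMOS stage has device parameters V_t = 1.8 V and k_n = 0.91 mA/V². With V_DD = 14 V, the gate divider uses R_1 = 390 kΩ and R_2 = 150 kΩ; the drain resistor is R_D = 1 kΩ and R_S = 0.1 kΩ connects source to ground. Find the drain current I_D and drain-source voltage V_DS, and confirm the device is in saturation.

I_D ≈ 1.7 mA, V_DS ≈ 12 V

V_G = V_DD·R_2/(R_1+R_2) = 14×150/540 = 3.89 V.
Assume saturation: I_D = (k_n/2)(V_GS − V_t)² with V_GS = V_G − I_D·R_S = 3.89 − 0.1·I_D.
Substituting gives 0.00455·I_D² − 1.19·I_D + 1.99 = 0, with roots I_D = 1.68 or 260 mA.
The root I_D = 260 mA gives V_GS = -22.1 V ≤ V_t, so take I_D = 1.68 mA.
Then V_GS = 3.72 V and V_DS = V_DD − I_D(R_D+R_S) = 14 − 1.68×1.1 = 12.2 V.
Saturation requires V_DS ≥ V_GS − V_t = 1.92 V; 12.2 ≥ 1.92 ✓.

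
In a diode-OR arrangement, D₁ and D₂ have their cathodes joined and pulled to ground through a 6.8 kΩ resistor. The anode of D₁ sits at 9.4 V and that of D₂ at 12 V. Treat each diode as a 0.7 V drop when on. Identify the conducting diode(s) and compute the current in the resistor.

Assume both conduct. Then node N would need to be at both 9.4−0.7 = 8.7 V and 12−0.7 = 11.3 V, which is impossible.
Assume only D₂ conducts: V_N = 12 − 0.7 = 11.3 V, so I_R = 11.3/6.8 = 1.66 mA.
Check D₁: its anode-to-cathode voltage is 9.4 − 11.3 = -1.9 V < 0.7 V, so it is off. The assumption is consistent.

Only D₂ conducts; I_R ≈ 1.7 mA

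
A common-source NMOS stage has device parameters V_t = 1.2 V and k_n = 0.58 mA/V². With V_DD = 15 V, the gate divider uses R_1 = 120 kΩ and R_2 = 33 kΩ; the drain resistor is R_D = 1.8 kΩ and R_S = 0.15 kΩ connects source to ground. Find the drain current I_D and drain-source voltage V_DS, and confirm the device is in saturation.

V_G = V_DD·R_2/(R_1+R_2) = 15×33/153 = 3.24 V.
Assume saturation: I_D = (k_n/2)(V_GS − V_t)² with V_GS = V_G − I_D·R_S = 3.24 − 0.15·I_D.
Substituting gives 0.00652·I_D² − 1.18·I_D + 1.2 = 0, with roots I_D = 1.03 or 179 mA.
The root I_D = 179 mA gives V_GS = -23.7 V ≤ V_t, so take I_D = 1.03 mA.
Then V_GS = 3.08 V and V_DS = V_DD − I_D(R_D+R_S) = 15 − 1.03×1.95 = 13 V.
Saturation requires V_DS ≥ V_GS − V_t = 1.88 V; 13 ≥ 1.88 ✓.

I_D ≈ 1 mA, V_DS ≈ 13 V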